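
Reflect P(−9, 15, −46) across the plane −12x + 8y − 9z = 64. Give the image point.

(39, -17, -10)

n = (−12, 8, −9), |n|² = 289, n·P − 64 = 578, so t = 578/289 = 2.
Foot F = P − 2·n = (15, −1, −28); the reflection is 2F − P = (39, −17, −10).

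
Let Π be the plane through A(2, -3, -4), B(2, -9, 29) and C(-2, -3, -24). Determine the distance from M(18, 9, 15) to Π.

2/3

AB = (0, -6, 33) and AC = (-4, 0, -20), so a normal is n = AB × AC = (120, -132, -24).
Then n·(18, 9, 15) - 732 = -120.
|n| = √(14400 + 17424 + 576) = 180, so the distance is |-120|/180 = 2/3.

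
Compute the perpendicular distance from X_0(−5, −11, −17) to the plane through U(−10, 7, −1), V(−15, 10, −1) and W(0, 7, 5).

UV = (−5, 3, 0) and UW = (10, 0, 6), so a normal is n = UV × UW = (18, 30, −30).
d = |18·(-5) + 30·(-11) + (-30)·(-17) − 60| / √(324 + 900 + 900) = |30| / (6√59) = 5√59/59.

5√59/59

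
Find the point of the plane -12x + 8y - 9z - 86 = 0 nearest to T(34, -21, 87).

n = (-12, 8, -9), |n|² = 289, and n·T − 86 = -1445.
t = -1445/289 = -5, so the foot is T − t·n = (34, -21, 87) − (-5)·(-12, 8, -9) = (-26, 19, 42).

(-26, 19, 42)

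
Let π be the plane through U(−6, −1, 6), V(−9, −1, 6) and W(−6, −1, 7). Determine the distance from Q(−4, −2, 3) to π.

1

UV = (−3, 0, 0) and UW = (0, 0, 1), so a normal is n = UV × UW = (0, 3, 0).
n = (0, 3, 0); n·P − (-3) = -3; |n| = 3; distance = 3/3 = 1.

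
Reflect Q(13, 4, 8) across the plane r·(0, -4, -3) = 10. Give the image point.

(13, -12, -4)

n = (0, -4, -3), |n|² = 25, n·Q − 10 = -50, so t = -50/25 = -2.
Foot F = Q − (-2)·n = (13, -4, 2); the reflection is 2F − Q = (13, -12, -4).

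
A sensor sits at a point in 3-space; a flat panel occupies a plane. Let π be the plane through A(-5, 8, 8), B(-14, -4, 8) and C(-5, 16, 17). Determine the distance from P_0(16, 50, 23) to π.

6/17

AB = (-9, -12, 0) and AC = (0, 8, 9), so a normal is n = AB × AC = (-108, 81, -72).
n = (-108, 81, -72); n·P − 612 = 54; |n| = 153; distance = 54/153 = 6/17.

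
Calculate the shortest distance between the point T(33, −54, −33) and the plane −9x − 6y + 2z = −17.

d = |(-9)·33 + (-6)·(-54) + 2·(-33) − (-17)| / √(81 + 36 + 4) = |-22| / 11 = 2.

2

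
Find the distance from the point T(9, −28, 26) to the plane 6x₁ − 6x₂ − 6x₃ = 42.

n = (6, −6, −6); n·P − 42 = 24; |n| = 6√3; distance = 24/(6√3) = 4/√3.

4/√3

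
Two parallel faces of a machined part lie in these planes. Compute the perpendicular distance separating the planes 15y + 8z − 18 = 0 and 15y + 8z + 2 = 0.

Both planes have normal n = (0, 15, 8), |n| = 17. Any point on the first plane is at distance |(-2) − 18|/|n| = 20/17 from the second.

20/17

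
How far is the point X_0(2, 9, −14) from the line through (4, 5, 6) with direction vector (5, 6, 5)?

Direction vector d = (5, 6, 5).
AP = (−2, 4, −20), and AP × d = (140, −90, −32).
|AP × d|² = 28724 and |d|² = 86, so the distance is √(28724/86) = √334.

√334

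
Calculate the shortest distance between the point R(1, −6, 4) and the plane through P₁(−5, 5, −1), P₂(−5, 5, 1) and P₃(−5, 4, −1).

6

P₁P₂ = (0, 0, 2) and P₁P₃ = (0, −1, 0), so a normal is n = P₁P₂ × P₁P₃ = (2, 0, 0).
n = (2, 0, 0); n·P − (-10) = 12; |n| = 2; distance = 12/2 = 6.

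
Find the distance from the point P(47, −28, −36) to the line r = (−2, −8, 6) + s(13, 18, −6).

Direction vector d = (13, 18, −6).
AP = (49, −20, −42); AP·d = 529, |AP|² = 4565, |d|² = 529.
distance² = |AP|² − (AP·d)²/|d|² = 4565 − 279841/529 = 4036, so the distance is 2√1009.

2√1009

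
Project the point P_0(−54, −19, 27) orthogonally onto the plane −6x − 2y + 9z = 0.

(-24, -9, -18)

n = (−6, −2, 9), |n|² = 121, and n·P_0 − 0 = 605.
t = 605/121 = 5, so the foot is P_0 − t·n = (−54, −19, 27) − 5·(−6, −2, 9) = (−24, −9, −18).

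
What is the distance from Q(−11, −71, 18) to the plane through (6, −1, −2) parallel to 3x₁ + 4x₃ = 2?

29/5

Parallel planes share the normal n = (3, 0, 4); since (6, −1, −2) lies on the plane, its equation is 3x₁ + 4x₃ = 10.
n = (3, 0, 4); n·P − 10 = 29; |n| = 5; distance = 29/5.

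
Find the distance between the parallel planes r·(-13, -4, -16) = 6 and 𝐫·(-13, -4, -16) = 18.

4/7

With common normal n = (-13, -4, -16) (|n| = 21), the distance is |6 − 18|/|n| = 12/21 = 4/7.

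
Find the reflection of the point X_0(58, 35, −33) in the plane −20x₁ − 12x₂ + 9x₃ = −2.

(-62, -37, 21)

n = (−20, −12, 9), |n|² = 625, n·X_0 − (-2) = -1875, so t = -1875/625 = -3.
Foot F = X_0 − (-3)·n = (−2, −1, −6); the reflection is 2F − X_0 = (−62, −37, 21).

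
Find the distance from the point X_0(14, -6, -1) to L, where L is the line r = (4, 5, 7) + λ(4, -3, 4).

Direction vector d = (4, -3, 4).
AP = (10, -11, -8); AP·d = 41, |AP|² = 285, |d|² = 41.
distance² = |AP|² − (AP·d)²/|d|² = 285 − 1681/41 = 244, so the distance is 2√61.

2√61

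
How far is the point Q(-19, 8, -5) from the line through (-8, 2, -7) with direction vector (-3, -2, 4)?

Direction vector d = (-3, -2, 4).
AP = (-11, 6, 2); AP·d = 29, |AP|² = 161, |d|² = 29.
distance² = |AP|² − (AP·d)²/|d|² = 161 − 841/29 = 132, so the distance is 2√33.

2√33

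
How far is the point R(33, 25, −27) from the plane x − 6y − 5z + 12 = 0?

15√62/31

n = (1, −6, −5); n·P − (-12) = 30; |n| = √62; distance = 30/√62.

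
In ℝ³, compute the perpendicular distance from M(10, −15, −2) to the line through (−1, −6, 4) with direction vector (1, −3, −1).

Direction vector d = (1, −3, −1).
AP = (11, −9, −6); AP·d = 44, |AP|² = 238, |d|² = 11.
distance² = |AP|² − (AP·d)²/|d|² = 238 − 1936/11 = 62, so the distance is √62.

√62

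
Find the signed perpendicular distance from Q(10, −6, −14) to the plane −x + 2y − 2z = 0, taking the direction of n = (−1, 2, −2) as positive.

n·Q − 0 = 6.
|n| = 3, so the signed distance is 6/3 = 2.

2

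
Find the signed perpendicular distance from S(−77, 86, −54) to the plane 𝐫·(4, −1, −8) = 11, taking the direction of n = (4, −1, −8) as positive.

3

n·S − 11 = 27.
|n| = 9, so the signed distance is 27/9 = 3.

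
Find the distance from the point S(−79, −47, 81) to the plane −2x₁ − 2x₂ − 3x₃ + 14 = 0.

23/√17

n = (−2, −2, −3); n·P − (-14) = 23; |n| = √17; distance = 23/√17.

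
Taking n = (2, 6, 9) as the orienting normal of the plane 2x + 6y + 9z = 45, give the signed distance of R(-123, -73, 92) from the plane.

n·R − 45 = 99.
|n| = 11, so the signed distance is 99/11 = 9.

9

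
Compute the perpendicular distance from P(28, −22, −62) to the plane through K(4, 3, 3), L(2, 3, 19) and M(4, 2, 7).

3

KL = (−2, 0, 16) and KM = (0, −1, 4), so a normal is n = KL × KM = (16, 8, 2).
d = |16·28 + 8·(-22) + 2·(-62) − 94| / √(256 + 64 + 4) = |54| / 18 = 3.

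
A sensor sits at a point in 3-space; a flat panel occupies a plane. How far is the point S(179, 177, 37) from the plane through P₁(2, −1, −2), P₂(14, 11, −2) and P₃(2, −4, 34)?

3

P₁P₂ = (12, 12, 0) and P₁P₃ = (0, −3, 36), so a normal is n = P₁P₂ × P₁P₃ = (432, −432, −36).
Then n·(179, 177, 37) − 1368 = −1836.
|n| = √(186624 + 186624 + 1296) = 612, so the distance is |-1836|/612 = 3.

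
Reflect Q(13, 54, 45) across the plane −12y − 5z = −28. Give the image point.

n = (0, −12, −5), |n|² = 169, n·Q − (-28) = -845, so t = -845/169 = -5.
Foot F = Q − (-5)·n = (13, −6, 20); the reflection is 2F − Q = (13, −66, −5).

(13, -66, -5)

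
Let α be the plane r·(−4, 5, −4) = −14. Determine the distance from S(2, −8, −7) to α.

Normal vector n = (−4, 5, −4), and n·(2, −8, −7) − (−14) = −6.
|n| = √(16 + 25 + 16) = √57, so the distance is |-6|/√57 = 2√57/19.

2√57/19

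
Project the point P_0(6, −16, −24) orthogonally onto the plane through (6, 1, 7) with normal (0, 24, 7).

(6, 8, -17)

The perpendicular from P_0 has direction n = (0, 24, 7): r = (6, −16, −24) + λ(0, 24, 7).
Substitute into the plane: n·(P_0 + λn) = 73 gives -552 + 625λ = 73, so λ = 1.
Foot = (6, −16, −24) + 1·(0, 24, 7) = (6, 8, −17).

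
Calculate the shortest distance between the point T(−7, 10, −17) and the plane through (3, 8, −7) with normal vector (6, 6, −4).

The plane has equation n·(r − (3, 8, −7)) = 0, i.e. n·r = 94.
Then n·(−7, 10, −17) − 94 = −8.
|n| = √(36 + 36 + 16) = 2√22, so the distance is |-8|/(2√22) = 4/√22.

2√22/11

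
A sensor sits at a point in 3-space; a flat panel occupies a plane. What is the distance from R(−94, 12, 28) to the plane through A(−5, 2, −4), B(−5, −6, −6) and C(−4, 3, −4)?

AB = (0, −8, −2) and AC = (1, 1, 0), so a normal is n = AB × AC = (2, −2, 8).
d = |2·(-94) + (-2)·12 + 8·28 − (-46)| / √(4 + 4 + 64) = |58| / (6√2) = 29√2/6.

29/(3√2)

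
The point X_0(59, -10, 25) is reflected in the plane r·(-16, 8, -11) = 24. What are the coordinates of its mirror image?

With n = (-16, 8, -11), the signed offset is (n·X_0 − 24)/|n|² = -1323/441 = -3.
X_0' = X_0 − 2t·n = (59, -10, 25) − (-6)·(-16, 8, -11) = (-37, 38, -41).

(-37, 38, -41)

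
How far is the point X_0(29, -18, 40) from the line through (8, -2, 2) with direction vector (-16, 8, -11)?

Direction vector d = (-16, 8, -11).
AP = (21, -16, 38), and AP × d = (-128, -377, -88).
|AP × d|² = 166257 and |d|² = 441, so the distance is √(166257/441) = √377.

√377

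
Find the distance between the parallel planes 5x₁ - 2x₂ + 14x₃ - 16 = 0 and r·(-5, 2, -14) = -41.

5/3

Divide the second equation by -1 to match normals: 5x₁ - 2x₂ + 14x₃ = 41.
With common normal n = (5, -2, 14) (|n| = 15), the distance is |16 − 41|/|n| = 25/15 = 5/3.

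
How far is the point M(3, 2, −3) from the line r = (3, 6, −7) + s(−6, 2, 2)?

Direction vector d = (−6, 2, 2).
AP = (0, −4, 4), and AP × d = (−16, −24, −24).
|AP × d|² = 1408 and |d|² = 44, so the distance is √(1408/44) = √32 = 4√2.

4√2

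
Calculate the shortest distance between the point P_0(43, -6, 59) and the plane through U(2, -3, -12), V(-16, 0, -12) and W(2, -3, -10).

UV = (-18, 3, 0) and UW = (0, 0, 2), so a normal is n = UV × UW = (6, 36, 0).
Then n·(43, -6, 59) - (-96) = 138.
|n| = √(36 + 1296 + 0) = 6√37, so the distance is |138|/(6√37) = 23/√37.

23/√37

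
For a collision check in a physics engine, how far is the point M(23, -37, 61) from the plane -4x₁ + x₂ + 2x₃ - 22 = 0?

Normal vector n = (-4, 1, 2), and n·(23, -37, 61) - 22 = -29.
|n| = √(16 + 1 + 4) = √21, so the distance is |-29|/√21 = 29/√21.

29√21/21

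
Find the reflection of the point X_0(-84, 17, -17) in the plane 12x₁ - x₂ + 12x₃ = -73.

n = (12, -1, 12), |n|² = 289, n·X_0 − (-73) = -1156, so t = -1156/289 = -4.
Foot F = X_0 − (-4)·n = (-36, 13, 31); the reflection is 2F − X_0 = (12, 9, 79).

(12, 9, 79)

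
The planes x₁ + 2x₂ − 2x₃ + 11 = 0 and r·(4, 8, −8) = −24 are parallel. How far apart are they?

5/3

Divide the second equation by 4 to match normals: x₁ + 2x₂ − 2x₃ = -6.
With common normal n = (1, 2, −2) (|n| = 3), the distance is |(-11) − (-6)|/|n| = 5/3.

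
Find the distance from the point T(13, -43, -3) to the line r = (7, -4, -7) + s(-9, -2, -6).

Direction vector d = (-9, -2, -6).
AP = (6, -39, 4); AP·d = 0, |AP|² = 1573, |d|² = 121.
distance² = |AP|² − (AP·d)²/|d|² = 1573 − 0/121 = 1573, so the distance is 11√13.

11√13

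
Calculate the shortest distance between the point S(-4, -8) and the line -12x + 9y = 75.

33/5

The normal to the line is n = (-12, 9) with |n| = 15.
|n·S − 75| = |-24 − 75| = 99, so the distance is 99/15 = 33/5.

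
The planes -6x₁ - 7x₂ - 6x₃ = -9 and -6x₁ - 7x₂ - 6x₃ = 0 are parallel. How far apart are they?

With common normal n = (-6, -7, -6) (|n| = 11), the distance is |(-9) − 0|/|n| = 9/11.

9/11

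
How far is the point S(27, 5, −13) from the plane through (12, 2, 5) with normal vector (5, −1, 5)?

18/√51

The plane has equation n·(r − (12, 2, 5)) = 0, i.e. n·r = 83.
n = (5, −1, 5); n·P − 83 = -18; |n| = √51; distance = 18/√51 = 6√51/17.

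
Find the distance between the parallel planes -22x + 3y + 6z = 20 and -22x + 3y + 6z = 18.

2/23

With common normal n = (-22, 3, 6) (|n| = 23), the distance is |20 − 18|/|n| = 2/23.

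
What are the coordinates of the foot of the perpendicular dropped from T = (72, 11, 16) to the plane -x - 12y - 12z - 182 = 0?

n = (-1, -12, -12), |n|² = 289, and n·T − 182 = -578.
t = -578/289 = -2, so the foot is T − t·n = (72, 11, 16) − (-2)·(-1, -12, -12) = (70, -13, -8).

(70, -13, -8)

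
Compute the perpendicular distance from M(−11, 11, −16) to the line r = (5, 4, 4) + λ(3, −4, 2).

Direction vector d = (3, −4, 2).
AP = (−16, 7, −20); AP·d = -116, |AP|² = 705, |d|² = 29.
distance² = |AP|² − (AP·d)²/|d|² = 705 − 13456/29 = 241, so the distance is √241.

√241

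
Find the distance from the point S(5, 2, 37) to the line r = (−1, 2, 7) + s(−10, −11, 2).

6√26

Direction vector d = (−10, −11, 2).
AP = (6, 0, 30); AP·d = 0, |AP|² = 936, |d|² = 225.
distance² = |AP|² − (AP·d)²/|d|² = 936 − 0/225 = 936, so the distance is 6√26.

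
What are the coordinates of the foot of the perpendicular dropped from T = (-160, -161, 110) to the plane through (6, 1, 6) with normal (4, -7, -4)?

(-488/3, -469/3, 338/3)

n = (4, -7, -4), |n|² = 81, and n·T − (-7) = 54.
t = 54/81 = 2/3, so the foot is T − t·n = (-160, -161, 110) − (2/3)·(4, -7, -4) = (-488/3, -469/3, 338/3).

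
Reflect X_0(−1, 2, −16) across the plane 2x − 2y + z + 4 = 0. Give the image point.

(7, -6, -12)

n = (2, −2, 1), |n|² = 9, n·X_0 − (-4) = -18, so t = -18/9 = -2.
Foot F = X_0 − (-2)·n = (3, −2, −14); the reflection is 2F − X_0 = (7, −6, −12).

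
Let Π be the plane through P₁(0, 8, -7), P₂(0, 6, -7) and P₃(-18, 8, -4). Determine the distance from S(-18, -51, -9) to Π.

30√37/37

P₁P₂ = (0, -2, 0) and P₁P₃ = (-18, 0, 3), so a normal is n = P₁P₂ × P₁P₃ = (-6, 0, -36).
Then n·(-18, -51, -9) - 252 = 180.
|n| = √(36 + 0 + 1296) = 6√37, so the distance is |180|/(6√37) = 30√37/37.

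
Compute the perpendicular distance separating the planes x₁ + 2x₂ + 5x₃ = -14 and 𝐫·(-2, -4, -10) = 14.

7√30/30

Divide the second equation by -2 to match normals: x₁ + 2x₂ + 5x₃ = -7.
Both planes have normal n = (1, 2, 5), |n| = √30. Any point on the first plane is at distance |(-7) − (-14)|/|n| = 7/√30 from the second.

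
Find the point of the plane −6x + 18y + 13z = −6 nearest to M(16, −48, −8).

The perpendicular from M has direction n = (−6, 18, 13): r = (16, −48, −8) + t(−6, 18, 13).
Substitute into the plane: n·(M + tn) = -6 gives -1064 + 529t = -6, so t = 2.
Foot = (16, −48, −8) + 2·(−6, 18, 13) = (4, −12, 18).

(4, -12, 18)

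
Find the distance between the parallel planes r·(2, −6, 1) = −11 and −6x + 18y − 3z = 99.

22/√41

Divide the second equation by -3 to match normals: 2x − 6y + z = -33.
With common normal n = (2, −6, 1) (|n| = √41), the distance is |(-11) − (-33)|/|n| = 22/√41 = 22√41/41.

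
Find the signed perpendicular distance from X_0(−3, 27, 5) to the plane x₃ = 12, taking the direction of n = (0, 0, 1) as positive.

n·X_0 − 12 = -7.
|n| = 1, so the signed distance is -7/1 = -7.

-7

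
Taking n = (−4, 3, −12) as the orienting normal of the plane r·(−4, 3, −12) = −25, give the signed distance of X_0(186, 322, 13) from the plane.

7

n·X_0 − (-25) = 91.
|n| = 13, so the signed distance is 91/13 = 7.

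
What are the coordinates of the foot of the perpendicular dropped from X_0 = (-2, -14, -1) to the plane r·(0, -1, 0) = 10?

(-2, -10, -1)

The perpendicular from X_0 has direction n = (0, -1, 0): r = (-2, -14, -1) + t(0, -1, 0).
Substitute into the plane: n·(X_0 + tn) = 10 gives 14 + 1t = 10, so t = -4.
Foot = (-2, -14, -1) + (-4)·(0, -1, 0) = (-2, -10, -1).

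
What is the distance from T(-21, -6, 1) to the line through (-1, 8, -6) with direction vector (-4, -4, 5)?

Direction vector d = (-4, -4, 5).
AP = (-20, -14, 7), and AP × d = (-42, 72, 24).
|AP × d|² = 7524 and |d|² = 57, so the distance is √(7524/57) = √132 = 2√33.

2√33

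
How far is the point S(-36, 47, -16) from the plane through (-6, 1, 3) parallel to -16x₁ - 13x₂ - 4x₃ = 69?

Parallel planes share the normal n = (-16, -13, -4); since (-6, 1, 3) lies on the plane, its equation is -16x₁ - 13x₂ - 4x₃ = 71.
Then n·(-36, 47, -16) - 71 = -42.
|n| = √(256 + 169 + 16) = 21, so the distance is |-42|/21 = 2.

2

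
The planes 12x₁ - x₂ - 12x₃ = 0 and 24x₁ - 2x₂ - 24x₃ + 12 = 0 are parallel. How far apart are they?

Divide the second equation by 2 to match normals: 12x₁ - x₂ - 12x₃ = -6.
With common normal n = (12, -1, -12) (|n| = 17), the distance is |0 − (-6)|/|n| = 6/17.

6/17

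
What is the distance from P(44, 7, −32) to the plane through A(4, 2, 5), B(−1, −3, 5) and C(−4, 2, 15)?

AB = (−5, −5, 0) and AC = (−8, 0, 10), so a normal is n = AB × AC = (−50, 50, −40).
d = |(-50)·44 + 50·7 + (-40)·(-32) − (-300)| / √(2500 + 2500 + 1600) = |-270| / (10√66) = 27/√66.

27/√66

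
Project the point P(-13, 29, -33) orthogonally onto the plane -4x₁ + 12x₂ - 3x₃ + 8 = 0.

n = (-4, 12, -3), |n|² = 169, and n·P − (-8) = 507.
t = 507/169 = 3, so the foot is P − t·n = (-13, 29, -33) − 3·(-4, 12, -3) = (-1, -7, -24).

(-1, -7, -24)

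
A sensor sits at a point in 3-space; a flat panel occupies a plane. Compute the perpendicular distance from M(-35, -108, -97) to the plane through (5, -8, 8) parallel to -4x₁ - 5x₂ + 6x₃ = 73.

Parallel planes share the normal n = (-4, -5, 6); since (5, -8, 8) lies on the plane, its equation is -4x₁ - 5x₂ + 6x₃ = 68.
n = (-4, -5, 6); n·P − 68 = 30; |n| = √77; distance = 30/√77 = 30√77/77.

30/√77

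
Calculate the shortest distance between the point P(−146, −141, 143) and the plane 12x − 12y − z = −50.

9

Normal vector n = (12, −12, −1), and n·(−146, −141, 143) − (−50) = −153.
|n| = √(144 + 144 + 1) = 17, so the distance is |-153|/17 = 9.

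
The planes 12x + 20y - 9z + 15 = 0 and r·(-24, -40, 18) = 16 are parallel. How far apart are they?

7/25

Divide the second equation by -2 to match normals: 12x + 20y - 9z = -8.
Both planes have normal n = (12, 20, -9), |n| = 25. Any point on the first plane is at distance |(-8) − (-15)|/|n| = 7/25 from the second.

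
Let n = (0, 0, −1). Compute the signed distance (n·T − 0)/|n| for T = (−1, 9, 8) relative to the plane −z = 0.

n·T − 0 = -8.
|n| = 1, so the signed distance is -8/1 = -8.

-8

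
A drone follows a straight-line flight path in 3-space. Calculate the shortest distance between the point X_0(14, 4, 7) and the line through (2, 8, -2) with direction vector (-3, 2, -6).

Direction vector d = (-3, 2, -6).
AP = (12, -4, 9), and AP × d = (6, 45, 12).
|AP × d|² = 2205 and |d|² = 49, so the distance is √(2205/49) = √45 = 3√5.

3√5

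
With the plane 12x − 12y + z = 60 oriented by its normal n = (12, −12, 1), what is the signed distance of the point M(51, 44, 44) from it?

4

n·M − 60 = 68.
|n| = 17, so the signed distance is 68/17 = 4.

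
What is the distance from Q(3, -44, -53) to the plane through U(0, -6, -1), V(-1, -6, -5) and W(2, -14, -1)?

UV = (-1, 0, -4) and UW = (2, -8, 0), so a normal is n = UV × UW = (-32, -8, 8).
Then n·(3, -44, -53) - 40 = -208.
|n| = √(1024 + 64 + 64) = 24√2, so the distance is |-208|/(24√2) = 13√2/3.

13√2/3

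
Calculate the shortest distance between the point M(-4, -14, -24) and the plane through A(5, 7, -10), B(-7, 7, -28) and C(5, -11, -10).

√13/13

AB = (-12, 0, -18) and AC = (0, -18, 0), so a normal is n = AB × AC = (-324, 0, 216).
Then n·(-4, -14, -24) - (-3780) = -108.
|n| = √(104976 + 0 + 46656) = 108√13, so the distance is |-108|/(108√13) = √13/13.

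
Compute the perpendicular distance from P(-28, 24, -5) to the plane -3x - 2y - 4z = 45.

11/√29

n = (-3, -2, -4); n·P − 45 = 11; |n| = √29; distance = 11/√29 = 11√29/29.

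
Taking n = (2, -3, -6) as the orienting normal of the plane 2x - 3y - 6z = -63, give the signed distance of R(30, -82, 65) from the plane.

n·R − (-63) = -21.
|n| = 7, so the signed distance is -21/7 = -3.

-3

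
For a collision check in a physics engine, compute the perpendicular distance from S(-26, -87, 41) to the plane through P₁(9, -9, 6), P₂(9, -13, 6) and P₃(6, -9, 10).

P₁P₂ = (0, -4, 0) and P₁P₃ = (-3, 0, 4), so a normal is n = P₁P₂ × P₁P₃ = (-16, 0, -12).
d = |(-16)·(-26) + (-12)·41 − (-216)| / √(256 + 0 + 144) = |140| / 20 = 7.

7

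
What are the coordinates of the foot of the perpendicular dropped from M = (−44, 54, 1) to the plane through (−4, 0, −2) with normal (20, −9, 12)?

(-4, 36, 25)

n = (20, −9, 12), |n|² = 625, and n·M − (-104) = -1250.
t = -1250/625 = -2, so the foot is M − t·n = (−44, 54, 1) − (-2)·(20, −9, 12) = (−4, 36, 25).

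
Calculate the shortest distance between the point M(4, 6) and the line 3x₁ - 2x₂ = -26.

2√13

The normal to the line is n = (3, -2) with |n| = √13.
|n·M − (-26)| = |0 − (-26)| = 26, so the distance is 26/√13 = 2√13.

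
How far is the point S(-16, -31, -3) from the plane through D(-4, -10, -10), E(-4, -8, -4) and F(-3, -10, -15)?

DE = (0, 2, 6) and DF = (1, 0, -5), so a normal is n = DE × DF = (-10, 6, -2).
Then n·(-16, -31, -3) - 0 = -20.
|n| = √(100 + 36 + 4) = 2√35, so the distance is |-20|/(2√35) = 2√35/7.

10/√35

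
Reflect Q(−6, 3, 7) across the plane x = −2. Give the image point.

With n = (1, 0, 0), the signed offset is (n·Q − (-2))/|n|² = -4/1 = -4.
Q' = Q − 2t·n = (−6, 3, 7) − (-8)·(1, 0, 0) = (2, 3, 7).

(2, 3, 7)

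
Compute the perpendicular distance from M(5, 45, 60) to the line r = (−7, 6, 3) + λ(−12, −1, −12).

3√257

Direction vector d = (−12, −1, −12).
AP = (12, 39, 57); AP·d = -867, |AP|² = 4914, |d|² = 289.
distance² = |AP|² − (AP·d)²/|d|² = 4914 − 751689/289 = 2313, so the distance is 3√257.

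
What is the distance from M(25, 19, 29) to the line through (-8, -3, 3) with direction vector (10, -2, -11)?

√2249

Direction vector d = (10, -2, -11).
AP = (33, 22, 26), and AP × d = (-190, 623, -286).
|AP × d|² = 506025 and |d|² = 225, so the distance is √(506025/225) = √2249.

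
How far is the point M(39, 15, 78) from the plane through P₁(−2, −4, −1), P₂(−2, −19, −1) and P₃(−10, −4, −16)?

P₁P₂ = (0, −15, 0) and P₁P₃ = (−8, 0, −15), so a normal is n = P₁P₂ × P₁P₃ = (225, 0, −120).
d = |225·39 + (-120)·78 − (-330)| / √(50625 + 0 + 14400) = |-255| / 255 = 1.

1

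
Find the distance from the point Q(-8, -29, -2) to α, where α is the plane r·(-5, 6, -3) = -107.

21/√70

d = |(-5)·(-8) + 6·(-29) + (-3)·(-2) − (-107)| / √(25 + 36 + 9) = |-21| / √70 = 3√70/10.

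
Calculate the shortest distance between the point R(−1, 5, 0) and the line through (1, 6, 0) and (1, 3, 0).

A direction vector is d = (0, −3, 0).
AP = (−2, −1, 0), and AP × d = (0, 0, 6).
|AP × d|² = 36 and |d|² = 9, so the distance is √(36/9) = √4 = 2.

2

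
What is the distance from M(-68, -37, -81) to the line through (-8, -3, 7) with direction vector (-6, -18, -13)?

2√1009

Direction vector d = (-6, -18, -13).
AP = (-60, -34, -88), and AP × d = (-1142, -252, 876).
|AP × d|² = 2135044 and |d|² = 529, so the distance is √(2135044/529) = √4036 = 2√1009.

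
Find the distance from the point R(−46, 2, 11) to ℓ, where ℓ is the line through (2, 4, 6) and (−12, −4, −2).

A direction vector is d = (−14, −8, −8).
AP = (−48, −2, 5), and AP × d = (56, −454, 356).
|AP × d|² = 335988 and |d|² = 324, so the distance is √(335988/324) = √1037.

√1037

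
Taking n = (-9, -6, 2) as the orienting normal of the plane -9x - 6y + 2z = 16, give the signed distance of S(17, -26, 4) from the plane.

n·S − 16 = -5.
|n| = 11, so the signed distance is -5/11.

-5/11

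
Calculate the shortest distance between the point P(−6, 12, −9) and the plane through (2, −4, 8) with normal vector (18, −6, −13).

19/23

The plane has equation n·(r − (2, −4, 8)) = 0, i.e. n·r = -44.
n = (18, −6, −13); n·P − (-44) = -19; |n| = 23; distance = 19/23.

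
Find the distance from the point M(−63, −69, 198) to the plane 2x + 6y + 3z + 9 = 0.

9

Normal vector n = (2, 6, 3), and n·(−63, −69, 198) − (−9) = 63.
|n| = √(4 + 36 + 9) = 7, so the distance is |63|/7 = 9.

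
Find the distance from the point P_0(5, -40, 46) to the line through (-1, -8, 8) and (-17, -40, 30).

2√185

A direction vector is d = (-16, -32, 22).
AP = (6, -32, 38), and AP × d = (512, -740, -704).
|AP × d|² = 1305360 and |d|² = 1764, so the distance is √(1305360/1764) = √740 = 2√185.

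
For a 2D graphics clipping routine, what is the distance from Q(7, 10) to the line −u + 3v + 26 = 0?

d = |(-1)·7 + 3·10 − (-26)| / √(1 + 9) = |49|/√10 = 49/√10.

49√10/10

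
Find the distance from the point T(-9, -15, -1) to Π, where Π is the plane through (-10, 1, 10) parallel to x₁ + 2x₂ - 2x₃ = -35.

3

Parallel planes share the normal n = (1, 2, -2); since (-10, 1, 10) lies on the plane, its equation is x₁ + 2x₂ - 2x₃ = -28.
Then n·(-9, -15, -1) - (-28) = -9.
|n| = √(1 + 4 + 4) = 3, so the distance is |-9|/3 = 3.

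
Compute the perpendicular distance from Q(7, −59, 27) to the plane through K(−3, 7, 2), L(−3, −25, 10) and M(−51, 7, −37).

KL = (0, −32, 8) and KM = (−48, 0, −39), so a normal is n = KL × KM = (1248, −384, −1536).
n = (1248, −384, −1536); n·P − (-9504) = -576; |n| = 2016; distance = 576/2016 = 2/7.

2/7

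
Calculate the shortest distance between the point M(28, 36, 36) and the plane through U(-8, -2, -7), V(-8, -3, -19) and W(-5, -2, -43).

19/17

UV = (0, -1, -12) and UW = (3, 0, -36), so a normal is n = UV × UW = (36, -36, 3).
Then n·(28, 36, 36) - (-237) = 57.
|n| = √(1296 + 1296 + 9) = 51, so the distance is |57|/51 = 19/17.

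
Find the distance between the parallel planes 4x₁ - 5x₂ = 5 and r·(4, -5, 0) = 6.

With common normal n = (4, -5, 0) (|n| = √41), the distance is |5 − 6|/|n| = 1/√41 = √41/41.

1/√41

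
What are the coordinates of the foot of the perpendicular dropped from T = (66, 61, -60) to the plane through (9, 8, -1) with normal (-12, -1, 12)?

(6, 56, 0)

The perpendicular from T has direction n = (-12, -1, 12): r = (66, 61, -60) + μ(-12, -1, 12).
Substitute into the plane: n·(T + μn) = -128 gives -1573 + 289μ = -128, so μ = 5.
Foot = (66, 61, -60) + 5·(-12, -1, 12) = (6, 56, 0).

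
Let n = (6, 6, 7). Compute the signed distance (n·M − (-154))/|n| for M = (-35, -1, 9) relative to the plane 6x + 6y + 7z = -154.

1/11

n·M − (-154) = 1.
|n| = 11, so the signed distance is 1/11.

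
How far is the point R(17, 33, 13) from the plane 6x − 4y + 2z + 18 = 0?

Normal vector n = (6, −4, 2), and n·(17, 33, 13) − (−18) = 14.
|n| = √(36 + 16 + 4) = 2√14, so the distance is |14|/(2√14) = √14/2.

7/√14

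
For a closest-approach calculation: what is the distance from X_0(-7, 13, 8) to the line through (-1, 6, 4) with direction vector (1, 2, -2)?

Direction vector d = (1, 2, -2).
AP = (-6, 7, 4), and AP × d = (-22, -8, -19).
|AP × d|² = 909 and |d|² = 9, so the distance is √(909/9) = √101.

√101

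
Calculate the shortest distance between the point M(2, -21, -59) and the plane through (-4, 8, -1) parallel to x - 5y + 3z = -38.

Parallel planes share the normal n = (1, -5, 3); since (-4, 8, -1) lies on the plane, its equation is x - 5y + 3z = -47.
d = |1·2 + (-5)·(-21) + 3·(-59) − (-47)| / √(1 + 25 + 9) = |-23| / √35 = 23√35/35.

23√35/35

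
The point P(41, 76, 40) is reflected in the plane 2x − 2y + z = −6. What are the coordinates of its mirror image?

With n = (2, −2, 1), the signed offset is (n·P − (-6))/|n|² = -24/9 = -8/3.
P' = P − 2t·n = (41, 76, 40) − (-16/3)·(2, −2, 1) = (155/3, 196/3, 136/3).

(155/3, 196/3, 136/3)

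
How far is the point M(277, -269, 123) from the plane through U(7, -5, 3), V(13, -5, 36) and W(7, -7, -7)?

6

UV = (6, 0, 33) and UW = (0, -2, -10), so a normal is n = UV × UW = (66, 60, -12).
Then n·(277, -269, 123) - 126 = 540.
|n| = √(4356 + 3600 + 144) = 90, so the distance is |540|/90 = 6.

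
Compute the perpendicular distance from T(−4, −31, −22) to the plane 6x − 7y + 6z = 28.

d = |6·(-4) + (-7)·(-31) + 6·(-22) − 28| / √(36 + 49 + 36) = |33| / 11 = 3.

3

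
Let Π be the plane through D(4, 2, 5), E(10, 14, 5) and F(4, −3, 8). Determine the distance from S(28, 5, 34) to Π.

10/√70

DE = (6, 12, 0) and DF = (0, −5, 3), so a normal is n = DE × DF = (36, −18, −30).
Then n·(28, 5, 34) − (−42) = −60.
|n| = √(1296 + 324 + 900) = 6√70, so the distance is |-60|/(6√70) = 10/√70.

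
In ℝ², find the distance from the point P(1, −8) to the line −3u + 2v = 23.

42/√13

d = |(-3)·1 + 2·(-8) − 23| / √(9 + 4) = |-42|/√13 = 42/√13.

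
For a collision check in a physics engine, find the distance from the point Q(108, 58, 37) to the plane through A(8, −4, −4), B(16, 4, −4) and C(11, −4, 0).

29/√41

AB = (8, 8, 0) and AC = (3, 0, 4), so a normal is n = AB × AC = (32, −32, −24).
n = (32, −32, −24); n·P − 480 = 232; |n| = 8√41; distance = 232/(8√41) = 29√41/41.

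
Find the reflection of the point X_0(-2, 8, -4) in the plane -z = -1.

n = (0, 0, -1), |n|² = 1, n·X_0 − (-1) = 5, so t = 5/1 = 5.
Foot F = X_0 − 5·n = (-2, 8, 1); the reflection is 2F − X_0 = (-2, 8, 6).

(-2, 8, 6)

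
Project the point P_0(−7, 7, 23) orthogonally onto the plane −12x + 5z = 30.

(5, 7, 18)

n = (−12, 0, 5), |n|² = 169, and n·P_0 − 30 = 169.
t = 169/169 = 1, so the foot is P_0 − t·n = (−7, 7, 23) − 1·(−12, 0, 5) = (5, 7, 18).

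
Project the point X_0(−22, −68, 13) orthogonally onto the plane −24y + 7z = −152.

(-22, 4, -8)

n = (0, −24, 7), |n|² = 625, and n·X_0 − (-152) = 1875.
t = 1875/625 = 3, so the foot is X_0 − t·n = (−22, −68, 13) − 3·(0, −24, 7) = (−22, 4, −8).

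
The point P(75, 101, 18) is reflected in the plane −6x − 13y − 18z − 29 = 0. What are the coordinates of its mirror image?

(27, -3, -126)

With n = (−6, −13, −18), the signed offset is (n·P − 29)/|n|² = -2116/529 = -4.
P' = P − 2t·n = (75, 101, 18) − (-8)·(−6, −13, −18) = (27, −3, −126).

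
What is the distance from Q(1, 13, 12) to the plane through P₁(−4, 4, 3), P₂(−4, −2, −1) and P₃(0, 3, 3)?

P₁P₂ = (0, −6, −4) and P₁P₃ = (4, −1, 0), so a normal is n = P₁P₂ × P₁P₃ = (−4, −16, 24).
n = (−4, −16, 24); n·P − 24 = 52; |n| = 4√53; distance = 52/(4√53) = 13√53/53.

13/√53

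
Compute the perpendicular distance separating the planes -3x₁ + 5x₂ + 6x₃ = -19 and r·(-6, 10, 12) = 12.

25/√70

Divide the second equation by 2 to match normals: -3x₁ + 5x₂ + 6x₃ = 6.
With common normal n = (-3, 5, 6) (|n| = √70), the distance is |(-19) − 6|/|n| = 25/√70.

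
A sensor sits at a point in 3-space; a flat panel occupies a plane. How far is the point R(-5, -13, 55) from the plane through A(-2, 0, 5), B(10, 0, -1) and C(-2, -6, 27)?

AB = (12, 0, -6) and AC = (0, -6, 22), so a normal is n = AB × AC = (-36, -264, -72).
Then n·(-5, -13, 55) - (-288) = -60.
|n| = √(1296 + 69696 + 5184) = 276, so the distance is |-60|/276 = 5/23.

5/23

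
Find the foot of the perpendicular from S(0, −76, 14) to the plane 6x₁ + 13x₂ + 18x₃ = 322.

(12, -50, 50)

The perpendicular from S has direction n = (6, 13, 18): r = (0, −76, 14) + μ(6, 13, 18).
Substitute into the plane: n·(S + μn) = 322 gives -736 + 529μ = 322, so μ = 2.
Foot = (0, −76, 14) + 2·(6, 13, 18) = (12, −50, 50).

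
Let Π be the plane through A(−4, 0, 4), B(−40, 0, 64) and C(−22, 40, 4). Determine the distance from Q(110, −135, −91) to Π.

AB = (−36, 0, 60) and AC = (−18, 40, 0), so a normal is n = AB × AC = (−2400, −1080, −1440).
Then n·(110, −135, −91) − 3840 = 9000.
|n| = √(5760000 + 1166400 + 2073600) = 3000, so the distance is |9000|/3000 = 3.

3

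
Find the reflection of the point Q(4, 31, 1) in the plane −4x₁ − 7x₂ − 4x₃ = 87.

With n = (−4, −7, −4), the signed offset is (n·Q − 87)/|n|² = -324/81 = -4.
Q' = Q − 2t·n = (4, 31, 1) − (-8)·(−4, −7, −4) = (−28, −25, −31).

(-28, -25, -31)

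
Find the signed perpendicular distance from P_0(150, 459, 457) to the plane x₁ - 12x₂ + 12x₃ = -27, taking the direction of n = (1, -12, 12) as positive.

n·P_0 − (-27) = 153.
|n| = 17, so the signed distance is 153/17 = 9.

9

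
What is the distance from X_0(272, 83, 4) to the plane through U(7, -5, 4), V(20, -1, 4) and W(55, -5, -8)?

4

UV = (13, 4, 0) and UW = (48, 0, -12), so a normal is n = UV × UW = (-48, 156, -192).
d = |(-48)·272 + 156·83 + (-192)·4 − (-1884)| / √(2304 + 24336 + 36864) = |1008| / 252 = 4.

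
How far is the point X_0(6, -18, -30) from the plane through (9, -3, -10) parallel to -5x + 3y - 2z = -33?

5√38/19

Parallel planes share the normal n = (-5, 3, -2); since (9, -3, -10) lies on the plane, its equation is -5x + 3y - 2z = -34.
n = (-5, 3, -2); n·P − (-34) = 10; |n| = √38; distance = 10/√38 = 5√38/19.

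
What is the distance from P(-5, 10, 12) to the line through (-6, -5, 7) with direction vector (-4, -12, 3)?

Direction vector d = (-4, -12, 3).
AP = (1, 15, 5), and AP × d = (105, -23, 48).
|AP × d|² = 13858 and |d|² = 169, so the distance is √(13858/169) = √82.

√82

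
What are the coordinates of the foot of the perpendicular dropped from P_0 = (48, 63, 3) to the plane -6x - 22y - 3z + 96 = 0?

n = (-6, -22, -3), |n|² = 529, and n·P_0 − (-96) = -1587.
t = -1587/529 = -3, so the foot is P_0 − t·n = (48, 63, 3) − (-3)·(-6, -22, -3) = (30, -3, -6).

(30, -3, -6)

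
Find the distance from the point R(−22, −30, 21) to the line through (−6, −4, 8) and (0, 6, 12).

A direction vector is d = (6, 10, 4).
AP = (−16, −26, 13); AP·d = -304, |AP|² = 1101, |d|² = 152.
distance² = |AP|² − (AP·d)²/|d|² = 1101 − 92416/152 = 493, so the distance is √493.

√493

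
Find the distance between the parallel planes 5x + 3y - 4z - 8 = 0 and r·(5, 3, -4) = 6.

Both planes have normal n = (5, 3, -4), |n| = 5√2. Any point on the first plane is at distance |6 − 8|/|n| = 2/(5√2) = √2/5 from the second.

√2/5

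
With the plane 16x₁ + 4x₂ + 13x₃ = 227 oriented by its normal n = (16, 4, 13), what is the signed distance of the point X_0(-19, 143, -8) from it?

n·X_0 − 227 = -63.
|n| = 21, so the signed distance is -63/21 = -3.

-3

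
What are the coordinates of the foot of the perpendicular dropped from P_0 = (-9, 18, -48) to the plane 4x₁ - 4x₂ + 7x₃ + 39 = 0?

The perpendicular from P_0 has direction n = (4, -4, 7): r = (-9, 18, -48) + t(4, -4, 7).
Substitute into the plane: n·(P_0 + tn) = -39 gives -444 + 81t = -39, so t = 5.
Foot = (-9, 18, -48) + 5·(4, -4, 7) = (11, -2, -13).

(11, -2, -13)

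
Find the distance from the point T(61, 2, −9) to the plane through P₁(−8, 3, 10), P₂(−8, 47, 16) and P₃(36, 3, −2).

1/23

P₁P₂ = (0, 44, 6) and P₁P₃ = (44, 0, −12), so a normal is n = P₁P₂ × P₁P₃ = (−528, 264, −1936).
Then n·(61, 2, −9) − (−14344) = 88.
|n| = √(278784 + 69696 + 3748096) = 2024, so the distance is |88|/2024 = 1/23.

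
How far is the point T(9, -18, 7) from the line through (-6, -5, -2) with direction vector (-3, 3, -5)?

Direction vector d = (-3, 3, -5).
AP = (15, -13, 9); AP·d = -129, |AP|² = 475, |d|² = 43.
distance² = |AP|² − (AP·d)²/|d|² = 475 − 16641/43 = 88, so the distance is 2√22.

2√22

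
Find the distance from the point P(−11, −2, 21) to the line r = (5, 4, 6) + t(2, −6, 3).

6√13

Direction vector d = (2, −6, 3).
AP = (−16, −6, 15); AP·d = 49, |AP|² = 517, |d|² = 49.
distance² = |AP|² − (AP·d)²/|d|² = 517 − 2401/49 = 468, so the distance is 6√13.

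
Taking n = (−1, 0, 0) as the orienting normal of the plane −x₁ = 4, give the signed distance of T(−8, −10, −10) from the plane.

4

n·T − 4 = 4.
|n| = 1, so the signed distance is 4/1 = 4.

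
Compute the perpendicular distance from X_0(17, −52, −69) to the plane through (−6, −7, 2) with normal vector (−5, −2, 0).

25√29/29

The plane has equation n·(r − (−6, −7, 2)) = 0, i.e. n·r = 44.
Then n·(17, −52, −69) − 44 = −25.
|n| = √(25 + 4 + 0) = √29, so the distance is |-25|/√29 = 25√29/29.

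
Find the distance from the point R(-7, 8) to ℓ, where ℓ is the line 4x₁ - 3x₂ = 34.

The normal to the line is n = (4, -3) with |n| = 5.
|n·R − 34| = |-52 − 34| = 86, so the distance is 86/5.

86/5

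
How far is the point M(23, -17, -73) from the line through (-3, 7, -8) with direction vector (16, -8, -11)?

2√377

Direction vector d = (16, -8, -11).
AP = (26, -24, -65), and AP × d = (-256, -754, 176).
|AP × d|² = 665028 and |d|² = 441, so the distance is √(665028/441) = √1508 = 2√377.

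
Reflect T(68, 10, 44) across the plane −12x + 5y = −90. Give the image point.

(-28, 50, 44)

With n = (−12, 5, 0), the signed offset is (n·T − (-90))/|n|² = -676/169 = -4.
T' = T − 2t·n = (68, 10, 44) − (-8)·(−12, 5, 0) = (−28, 50, 44).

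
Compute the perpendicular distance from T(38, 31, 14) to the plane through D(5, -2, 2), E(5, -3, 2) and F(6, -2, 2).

12

DE = (0, -1, 0) and DF = (1, 0, 0), so a normal is n = DE × DF = (0, 0, 1).
Then n·(38, 31, 14) - 2 = 12.
|n| = √(0 + 0 + 1) = 1, so the distance is |12|/1 = 12.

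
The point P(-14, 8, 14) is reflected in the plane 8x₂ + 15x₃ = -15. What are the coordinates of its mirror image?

(-14, -8, -16)

n = (0, 8, 15), |n|² = 289, n·P − (-15) = 289, so t = 289/289 = 1.
Foot F = P − 1·n = (-14, 0, -1); the reflection is 2F − P = (-14, -8, -16).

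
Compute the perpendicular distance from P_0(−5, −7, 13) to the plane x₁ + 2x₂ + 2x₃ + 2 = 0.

n = (1, 2, 2); n·P − (-2) = 9; |n| = 3; distance = 9/3 = 3.

3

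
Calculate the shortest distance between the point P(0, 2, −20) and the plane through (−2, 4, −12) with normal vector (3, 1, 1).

The plane has equation n·(r − (−2, 4, −12)) = 0, i.e. n·r = -14.
n = (3, 1, 1); n·P − (-14) = -4; |n| = √11; distance = 4/√11.

4/√11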